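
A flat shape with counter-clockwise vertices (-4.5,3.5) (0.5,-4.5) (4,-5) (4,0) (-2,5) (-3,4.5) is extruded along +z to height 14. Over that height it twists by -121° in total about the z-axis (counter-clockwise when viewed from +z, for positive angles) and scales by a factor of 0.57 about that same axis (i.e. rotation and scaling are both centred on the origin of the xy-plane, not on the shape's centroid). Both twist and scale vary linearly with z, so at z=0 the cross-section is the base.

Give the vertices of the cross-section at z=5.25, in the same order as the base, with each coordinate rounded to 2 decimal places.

t = z/height = 5.25/14 = 0.375
s = 1 + (scale-1)·z/height = 1 + (0.57-1)·5.25/14 = 0.838750
θ = twist·z/height = -121°·5.25/14 = -45.3750° = -0.791943 rad
cos θ = 0.702464, sin θ = -0.711720 (intermediates below are computed at full precision and shown rounded to 5 d.p.)
v1: (-4.5,3.5) → rotate → (-0.67007,5.66136) → ×s → (-0.56202,4.74847) → (-0.56,4.75)
v2: (0.5,-4.5) → rotate → (-2.85151,-3.51695) → ×s → (-2.39170,-2.94984) → (-2.39,-2.95)
v3: (4,-5) → rotate → (-0.74874,-6.35920) → ×s → (-0.62801,-5.33378) → (-0.63,-5.33)
v4: (4,0) → rotate → (2.80985,-2.84688) → ×s → (2.35677,-2.38782) → (2.36,-2.39)
v5: (-2,5) → rotate → (2.15367,4.93576) → ×s → (1.80639,4.13987) → (1.81,4.14)
v6: (-3,4.5) → rotate → (1.09535,5.29625) → ×s → (0.91872,4.44223) → (0.92,4.44)

Cross-section at z=5.25: (-0.56,4.75) (-2.39,-2.95) (-0.63,-5.33) (2.36,-2.39) (1.81,4.14) (0.92,4.44)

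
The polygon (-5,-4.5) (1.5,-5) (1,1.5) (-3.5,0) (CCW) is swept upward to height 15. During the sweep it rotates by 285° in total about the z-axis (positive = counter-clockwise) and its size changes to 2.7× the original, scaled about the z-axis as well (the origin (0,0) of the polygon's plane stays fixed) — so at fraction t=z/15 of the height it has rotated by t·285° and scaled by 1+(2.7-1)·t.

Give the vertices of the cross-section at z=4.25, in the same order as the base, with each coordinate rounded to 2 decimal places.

t = z/height = 4.25/15 = 0.283333
s = 1 + (scale-1)·z/height = 1 + (2.7-1)·4.25/15 = 1.481667
θ = twist·z/height = 285°·4.25/15 = 80.7500° = 1.409353 rad
cos θ = 0.160743, sin θ = 0.986996 (intermediates below are computed at full precision and shown rounded to 5 d.p.)
v1: (-5,-4.5) → rotate → (3.63777,-5.65832) → ×s → (5.38996,-8.38375) → (5.39,-8.38)
v2: (1.5,-5) → rotate → (5.17610,0.67678) → ×s → (7.66925,1.00276) → (7.67,1.00)
v3: (1,1.5) → rotate → (-1.31975,1.22811) → ×s → (-1.95543,1.81965) → (-1.96,1.82)
v4: (-3.5,0) → rotate → (-0.56260,-3.45449) → ×s → (-0.83358,-5.11840) → (-0.83,-5.12)

Cross-section at z=4.25: (5.39,-8.38) (7.67,1.00) (-1.96,1.82) (-0.83,-5.12)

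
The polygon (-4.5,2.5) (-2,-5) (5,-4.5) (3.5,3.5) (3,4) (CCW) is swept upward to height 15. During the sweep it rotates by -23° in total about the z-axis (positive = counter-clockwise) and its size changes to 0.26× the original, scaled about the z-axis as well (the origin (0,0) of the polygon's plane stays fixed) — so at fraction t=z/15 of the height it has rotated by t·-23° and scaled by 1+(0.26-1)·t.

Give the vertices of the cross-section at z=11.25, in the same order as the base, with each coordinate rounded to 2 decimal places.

Cross-section at z=11.25: (-1.58,1.66) (-1.51,-1.86) (1.53,-2.57) (1.95,1.03) (1.80,1.30)

t = z/height = 11.25/15 = 0.75
s = 1 + (scale-1)·z/height = 1 + (0.26-1)·11.25/15 = 0.445000
θ = twist·z/height = -23°·11.25/15 = -17.2500° = -0.301069 rad
cos θ = 0.955020, sin θ = -0.296542 (intermediates below are computed at full precision and shown rounded to 5 d.p.)
v1: (-4.5,2.5) → rotate → (-3.55624,3.72199) → ×s → (-1.58252,1.65628) → (-1.58,1.66)
v2: (-2,-5) → rotate → (-3.39275,-4.18202) → ×s → (-1.50977,-1.86100) → (-1.51,-1.86)
v3: (5,-4.5) → rotate → (3.44066,-5.78030) → ×s → (1.53109,-2.57223) → (1.53,-2.57)
v4: (3.5,3.5) → rotate → (4.38047,2.30467) → ×s → (1.94931,1.02558) → (1.95,1.03)
v5: (3,4) → rotate → (4.05123,2.93046) → ×s → (1.80280,1.30405) → (1.80,1.30)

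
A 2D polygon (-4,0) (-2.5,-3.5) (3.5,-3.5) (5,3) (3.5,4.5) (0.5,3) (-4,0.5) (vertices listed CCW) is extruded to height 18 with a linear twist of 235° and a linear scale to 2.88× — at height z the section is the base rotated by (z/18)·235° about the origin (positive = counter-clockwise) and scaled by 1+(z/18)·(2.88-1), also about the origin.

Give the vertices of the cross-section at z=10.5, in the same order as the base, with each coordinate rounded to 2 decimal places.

Cross-section at z=10.5: (6.14,-5.71) (8.84,1.80) (-0.38,10.37) (-11.96,2.53) (-11.80,-1.91) (-5.05,-3.89) (5.43,-6.48)

t = z/height = 10.5/18 = 0.583333
s = 1 + (scale-1)·z/height = 1 + (2.88-1)·10.5/18 = 2.096667
θ = twist·z/height = 235°·10.5/18 = 137.0833° = 2.392556 rad
cos θ = -0.732345, sin θ = 0.680934 (intermediates below are computed at full precision and shown rounded to 5 d.p.)
v1: (-4,0) → rotate → (2.92938,-2.72374) → ×s → (6.14193,-5.71077) → (6.14,-5.71)
v2: (-2.5,-3.5) → rotate → (4.21413,0.86087) → ×s → (8.83563,1.80496) → (8.84,1.80)
v3: (3.5,-3.5) → rotate → (-0.17994,4.94648) → ×s → (-0.37727,10.37111) → (-0.38,10.37)
v4: (5,3) → rotate → (-5.70453,1.20764) → ×s → (-11.96049,2.53201) → (-11.96,2.53)
v5: (3.5,4.5) → rotate → (-5.62741,-0.91228) → ×s → (-11.79880,-1.91275) → (-11.80,-1.91)
v6: (0.5,3) → rotate → (-2.40897,-1.85657) → ×s → (-5.05082,-3.89260) → (-5.05,-3.89)
v7: (-4,0.5) → rotate → (2.58891,-3.08991) → ×s → (5.42809,-6.47851) → (5.43,-6.48)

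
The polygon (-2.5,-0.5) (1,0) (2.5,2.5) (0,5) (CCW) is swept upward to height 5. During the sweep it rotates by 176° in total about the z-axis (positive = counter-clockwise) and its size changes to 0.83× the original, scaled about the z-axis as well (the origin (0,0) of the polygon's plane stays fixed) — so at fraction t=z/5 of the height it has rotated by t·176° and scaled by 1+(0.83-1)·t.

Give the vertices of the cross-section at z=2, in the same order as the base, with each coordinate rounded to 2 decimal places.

Cross-section at z=2: (-0.34,-2.35) (0.31,0.88) (-1.41,2.98) (-4.39,1.56)

t = z/height = 2/5 = 0.4
s = 1 + (scale-1)·z/height = 1 + (0.83-1)·2/5 = 0.932000
θ = twist·z/height = 176°·2/5 = 70.4000° = 1.228712 rad
cos θ = 0.335452, sin θ = 0.942057 (intermediates below are computed at full precision and shown rounded to 5 d.p.)
v1: (-2.5,-0.5) → rotate → (-0.36760,-2.52287) → ×s → (-0.34260,-2.35131) → (-0.34,-2.35)
v2: (1,0) → rotate → (0.33545,0.94206) → ×s → (0.31264,0.87800) → (0.31,0.88)
v3: (2.5,2.5) → rotate → (-1.51651,3.19377) → ×s → (-1.41339,2.97660) → (-1.41,2.98)
v4: (0,5) → rotate → (-4.71029,1.67726) → ×s → (-4.38999,1.56320) → (-4.39,1.56)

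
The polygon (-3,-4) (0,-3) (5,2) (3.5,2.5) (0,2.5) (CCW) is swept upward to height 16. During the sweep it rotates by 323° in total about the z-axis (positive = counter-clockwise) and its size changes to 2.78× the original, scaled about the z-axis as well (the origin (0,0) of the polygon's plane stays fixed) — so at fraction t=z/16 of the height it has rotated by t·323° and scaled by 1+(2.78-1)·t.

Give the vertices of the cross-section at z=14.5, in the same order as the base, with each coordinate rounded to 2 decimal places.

t = z/height = 14.5/16 = 0.90625
s = 1 + (scale-1)·z/height = 1 + (2.78-1)·14.5/16 = 2.613125
θ = twist·z/height = 323°·14.5/16 = 292.7188° = 5.108906 rad
cos θ = 0.386208, sin θ = -0.922412 (intermediates below are computed at full precision and shown rounded to 5 d.p.)
v1: (-3,-4) → rotate → (-4.84827,1.22240) → ×s → (-12.66914,3.19429) → (-12.67,3.19)
v2: (0,-3) → rotate → (-2.76724,-1.15862) → ×s → (-7.23113,-3.02763) → (-7.23,-3.03)
v3: (5,2) → rotate → (3.77586,-3.83964) → ×s → (9.86680,-10.03347) → (9.87,-10.03)
v4: (3.5,2.5) → rotate → (3.65776,-2.26292) → ×s → (9.55818,-5.91330) → (9.56,-5.91)
v5: (0,2.5) → rotate → (2.30603,0.96552) → ×s → (6.02594,2.52302) → (6.03,2.52)

Cross-section at z=14.5: (-12.67,3.19) (-7.23,-3.03) (9.87,-10.03) (9.56,-5.91) (6.03,2.52)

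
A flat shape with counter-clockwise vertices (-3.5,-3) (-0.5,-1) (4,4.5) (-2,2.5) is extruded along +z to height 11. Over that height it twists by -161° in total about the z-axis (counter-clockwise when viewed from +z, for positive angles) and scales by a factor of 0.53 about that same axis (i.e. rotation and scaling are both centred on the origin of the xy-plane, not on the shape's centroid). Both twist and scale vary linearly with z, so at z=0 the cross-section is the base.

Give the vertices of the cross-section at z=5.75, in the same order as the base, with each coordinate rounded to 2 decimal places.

t = z/height = 5.75/11 = 0.522727
s = 1 + (scale-1)·z/height = 1 + (0.53-1)·5.75/11 = 0.754318
θ = twist·z/height = -161°·5.75/11 = -84.1591° = -1.468853 rad
cos θ = 0.101767, sin θ = -0.994808 (intermediates below are computed at full precision and shown rounded to 5 d.p.)
v1: (-3.5,-3) → rotate → (-3.34061,3.17653) → ×s → (-2.51988,2.39611) → (-2.52,2.40)
v2: (-0.5,-1) → rotate → (-1.04569,0.39564) → ×s → (-0.78878,0.29844) → (-0.79,0.30)
v3: (4,4.5) → rotate → (4.88370,-3.52128) → ×s → (3.68387,-2.65617) → (3.68,-2.66)
v4: (-2,2.5) → rotate → (2.28349,2.24403) → ×s → (1.72248,1.69271) → (1.72,1.69)

Cross-section at z=5.75: (-2.52,2.40) (-0.79,0.30) (3.68,-2.66) (1.72,1.69)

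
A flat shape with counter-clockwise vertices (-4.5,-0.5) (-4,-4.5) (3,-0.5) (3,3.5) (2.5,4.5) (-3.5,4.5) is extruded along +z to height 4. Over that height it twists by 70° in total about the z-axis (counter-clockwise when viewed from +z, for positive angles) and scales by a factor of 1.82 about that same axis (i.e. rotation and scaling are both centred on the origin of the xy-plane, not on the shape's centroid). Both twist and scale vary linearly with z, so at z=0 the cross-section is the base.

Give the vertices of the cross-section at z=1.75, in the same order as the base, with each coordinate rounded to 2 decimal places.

t = z/height = 1.75/4 = 0.4375
s = 1 + (scale-1)·z/height = 1 + (1.82-1)·1.75/4 = 1.358750
θ = twist·z/height = 70°·1.75/4 = 30.6250° = 0.534507 rad
cos θ = 0.860520, sin θ = 0.509417 (intermediates below are computed at full precision and shown rounded to 5 d.p.)
v1: (-4.5,-0.5) → rotate → (-3.61763,-2.72264) → ×s → (-4.91546,-3.69938) → (-4.92,-3.70)
v2: (-4,-4.5) → rotate → (-1.14970,-5.91001) → ×s → (-1.56216,-8.03022) → (-1.56,-8.03)
v3: (3,-0.5) → rotate → (2.83627,1.09799) → ×s → (3.85378,1.49190) → (3.85,1.49)
v4: (3,3.5) → rotate → (0.79860,4.54007) → ×s → (1.08510,6.16882) → (1.09,6.17)
v5: (2.5,4.5) → rotate → (-0.14108,5.14588) → ×s → (-0.19169,6.99197) → (-0.19,6.99)
v6: (-3.5,4.5) → rotate → (-5.30420,2.08938) → ×s → (-7.20708,2.83895) → (-7.21,2.84)

Cross-section at z=1.75: (-4.92,-3.70) (-1.56,-8.03) (3.85,1.49) (1.09,6.17) (-0.19,6.99) (-7.21,2.84)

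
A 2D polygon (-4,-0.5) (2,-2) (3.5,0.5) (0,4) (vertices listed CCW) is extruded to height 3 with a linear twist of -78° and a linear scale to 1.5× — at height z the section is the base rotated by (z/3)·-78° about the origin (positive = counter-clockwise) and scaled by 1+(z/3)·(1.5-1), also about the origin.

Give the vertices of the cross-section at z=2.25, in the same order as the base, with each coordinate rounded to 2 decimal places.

t = z/height = 2.25/3 = 0.75
s = 1 + (scale-1)·z/height = 1 + (1.5-1)·2.25/3 = 1.375000
θ = twist·z/height = -78°·2.25/3 = -58.5000° = -1.021018 rad
cos θ = 0.522499, sin θ = -0.852640 (intermediates below are computed at full precision and shown rounded to 5 d.p.)
v1: (-4,-0.5) → rotate → (-2.51631,3.14931) → ×s → (-3.45993,4.33030) → (-3.46,4.33)
v2: (2,-2) → rotate → (-0.66028,-2.75028) → ×s → (-0.90789,-3.78163) → (-0.91,-3.78)
v3: (3.5,0.5) → rotate → (2.25507,-2.72299) → ×s → (3.10071,-3.74411) → (3.10,-3.74)
v4: (0,4) → rotate → (3.41056,2.08999) → ×s → (4.68952,2.87374) → (4.69,2.87)

Cross-section at z=2.25: (-3.46,4.33) (-0.91,-3.78) (3.10,-3.74) (4.69,2.87)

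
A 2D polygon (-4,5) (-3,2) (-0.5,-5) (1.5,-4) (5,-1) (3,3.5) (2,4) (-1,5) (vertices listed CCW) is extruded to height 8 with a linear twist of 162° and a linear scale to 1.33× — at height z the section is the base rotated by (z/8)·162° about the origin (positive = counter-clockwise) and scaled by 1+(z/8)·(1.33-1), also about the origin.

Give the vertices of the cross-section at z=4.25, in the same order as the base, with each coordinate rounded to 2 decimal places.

t = z/height = 4.25/8 = 0.53125
s = 1 + (scale-1)·z/height = 1 + (1.33-1)·4.25/8 = 1.175313
θ = twist·z/height = 162°·4.25/8 = 86.0625° = 1.502074 rad
cos θ = 0.068668, sin θ = 0.997640 (intermediates below are computed at full precision and shown rounded to 5 d.p.)
v1: (-4,5) → rotate → (-5.26287,-3.64722) → ×s → (-6.18552,-4.28662) → (-6.19,-4.29)
v2: (-3,2) → rotate → (-2.20128,-2.85558) → ×s → (-2.58720,-3.35620) → (-2.59,-3.36)
v3: (-0.5,-5) → rotate → (4.95386,-0.84216) → ×s → (5.82234,-0.98980) → (5.82,-0.99)
v4: (1.5,-4) → rotate → (4.09356,1.22179) → ×s → (4.81121,1.43598) → (4.81,1.44)
v5: (5,-1) → rotate → (1.34098,4.91953) → ×s → (1.57607,5.78198) → (1.58,5.78)
v6: (3,3.5) → rotate → (-3.28573,3.23326) → ×s → (-3.86176,3.80009) → (-3.86,3.80)
v7: (2,4) → rotate → (-3.85322,2.26995) → ×s → (-4.52874,2.66790) → (-4.53,2.67)
v8: (-1,5) → rotate → (-5.05687,-0.65430) → ×s → (-5.94340,-0.76900) → (-5.94,-0.77)

Cross-section at z=4.25: (-6.19,-4.29) (-2.59,-3.36) (5.82,-0.99) (4.81,1.44) (1.58,5.78) (-3.86,3.80) (-4.53,2.67) (-5.94,-0.77)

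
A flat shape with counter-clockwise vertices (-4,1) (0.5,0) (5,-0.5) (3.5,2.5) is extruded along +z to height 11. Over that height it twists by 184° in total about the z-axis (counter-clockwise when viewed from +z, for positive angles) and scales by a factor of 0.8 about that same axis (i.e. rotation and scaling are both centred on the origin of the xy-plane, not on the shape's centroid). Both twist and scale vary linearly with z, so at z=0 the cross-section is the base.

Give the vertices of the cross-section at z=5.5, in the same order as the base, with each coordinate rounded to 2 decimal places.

Cross-section at z=5.5: (-0.77,-3.63) (-0.02,0.45) (0.29,4.51) (-2.36,3.07)

t = z/height = 5.5/11 = 0.5
s = 1 + (scale-1)·z/height = 1 + (0.8-1)·5.5/11 = 0.900000
θ = twist·z/height = 184°·5.5/11 = 92.0000° = 1.605703 rad
cos θ = -0.034899, sin θ = 0.999391 (intermediates below are computed at full precision and shown rounded to 5 d.p.)
v1: (-4,1) → rotate → (-0.85979,-4.03246) → ×s → (-0.77381,-3.62922) → (-0.77,-3.63)
v2: (0.5,0) → rotate → (-0.01745,0.49970) → ×s → (-0.01570,0.44973) → (-0.02,0.45)
v3: (5,-0.5) → rotate → (0.32520,5.01440) → ×s → (0.29268,4.51296) → (0.29,4.51)
v4: (3.5,2.5) → rotate → (-2.62063,3.41062) → ×s → (-2.35856,3.06956) → (-2.36,3.07)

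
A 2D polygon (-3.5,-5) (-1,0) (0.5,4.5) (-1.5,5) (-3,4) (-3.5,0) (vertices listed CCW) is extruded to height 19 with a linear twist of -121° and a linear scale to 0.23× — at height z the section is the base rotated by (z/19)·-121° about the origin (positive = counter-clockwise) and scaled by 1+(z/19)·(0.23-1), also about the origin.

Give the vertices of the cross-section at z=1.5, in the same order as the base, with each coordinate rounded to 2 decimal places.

t = z/height = 1.5/19 = 0.0789474
s = 1 + (scale-1)·z/height = 1 + (0.23-1)·1.5/19 = 0.939211
θ = twist·z/height = -121°·1.5/19 = -9.5526° = -0.166725 rad
cos θ = 0.986134, sin θ = -0.165954 (intermediates below are computed at full precision and shown rounded to 5 d.p.)
v1: (-3.5,-5) → rotate → (-4.28124,-4.34983) → ×s → (-4.02098,-4.08541) → (-4.02,-4.09)
v2: (-1,0) → rotate → (-0.98613,0.16595) → ×s → (-0.92619,0.15587) → (-0.93,0.16)
v3: (0.5,4.5) → rotate → (1.23986,4.35462) → ×s → (1.16449,4.08991) → (1.16,4.09)
v4: (-1.5,5) → rotate → (-0.64943,5.17960) → ×s → (-0.60995,4.86473) → (-0.61,4.86)
v5: (-3,4) → rotate → (-2.29459,4.44239) → ×s → (-2.15510,4.17234) → (-2.16,4.17)
v6: (-3.5,0) → rotate → (-3.45147,0.58084) → ×s → (-3.24165,0.54553) → (-3.24,0.55)

Cross-section at z=1.5: (-4.02,-4.09) (-0.93,0.16) (1.16,4.09) (-0.61,4.86) (-2.16,4.17) (-3.24,0.55)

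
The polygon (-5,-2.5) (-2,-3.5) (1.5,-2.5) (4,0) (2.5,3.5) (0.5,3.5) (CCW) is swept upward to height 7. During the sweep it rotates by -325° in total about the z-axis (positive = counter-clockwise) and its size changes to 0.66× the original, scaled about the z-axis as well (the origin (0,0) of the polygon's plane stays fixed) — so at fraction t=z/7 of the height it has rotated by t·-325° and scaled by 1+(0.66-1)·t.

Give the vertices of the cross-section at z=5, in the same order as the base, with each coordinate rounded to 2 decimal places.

Cross-section at z=5: (3.82,-1.83) (3.02,0.43) (0.80,2.06) (-1.86,2.39) (-3.25,-0.13) (-2.32,-1.33)

t = z/height = 5/7 = 0.714286
s = 1 + (scale-1)·z/height = 1 + (0.66-1)·5/7 = 0.757143
θ = twist·z/height = -325°·5/7 = -232.1429° = -4.051657 rad
cos θ = -0.613695, sin θ = 0.789543 (intermediates below are computed at full precision and shown rounded to 5 d.p.)
v1: (-5,-2.5) → rotate → (5.04233,-2.41348) → ×s → (3.81777,-1.82735) → (3.82,-1.83)
v2: (-2,-3.5) → rotate → (3.99079,0.56885) → ×s → (3.02160,0.43070) → (3.02,0.43)
v3: (1.5,-2.5) → rotate → (1.05332,2.71855) → ×s → (0.79751,2.05833) → (0.80,2.06)
v4: (4,0) → rotate → (-2.45478,3.15817) → ×s → (-1.85862,2.39119) → (-1.86,2.39)
v5: (2.5,3.5) → rotate → (-4.29764,-0.17407) → ×s → (-3.25393,-0.13180) → (-3.25,-0.13)
v6: (0.5,3.5) → rotate → (-3.07025,-1.75316) → ×s → (-2.32462,-1.32739) → (-2.32,-1.33)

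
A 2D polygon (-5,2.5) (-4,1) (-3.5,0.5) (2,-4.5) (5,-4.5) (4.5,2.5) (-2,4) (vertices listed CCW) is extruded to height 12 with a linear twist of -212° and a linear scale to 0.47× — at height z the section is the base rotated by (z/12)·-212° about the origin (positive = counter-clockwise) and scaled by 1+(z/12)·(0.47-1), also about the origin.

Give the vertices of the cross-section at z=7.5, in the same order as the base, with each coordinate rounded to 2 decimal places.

t = z/height = 7.5/12 = 0.625
s = 1 + (scale-1)·z/height = 1 + (0.47-1)·7.5/12 = 0.668750
θ = twist·z/height = -212°·7.5/12 = -132.5000° = -2.312561 rad
cos θ = -0.675590, sin θ = -0.737277 (intermediates below are computed at full precision and shown rounded to 5 d.p.)
v1: (-5,2.5) → rotate → (5.22114,1.99741) → ×s → (3.49164,1.33577) → (3.49,1.34)
v2: (-4,1) → rotate → (3.43964,2.27352) → ×s → (2.30026,1.52042) → (2.30,1.52)
v3: (-3.5,0.5) → rotate → (2.73320,2.24268) → ×s → (1.82783,1.49979) → (1.83,1.50)
v4: (2,-4.5) → rotate → (-4.66893,1.56560) → ×s → (-3.12235,1.04700) → (-3.12,1.05)
v5: (5,-4.5) → rotate → (-6.69570,-0.64623) → ×s → (-4.47775,-0.43217) → (-4.48,-0.43)
v6: (4.5,2.5) → rotate → (-1.19696,-5.00672) → ×s → (-0.80047,-3.34825) → (-0.80,-3.35)
v7: (-2,4) → rotate → (4.30029,-1.22781) → ×s → (2.87582,-0.82110) → (2.88,-0.82)

Cross-section at z=7.5: (3.49,1.34) (2.30,1.52) (1.83,1.50) (-3.12,1.05) (-4.48,-0.43) (-0.80,-3.35) (2.88,-0.82)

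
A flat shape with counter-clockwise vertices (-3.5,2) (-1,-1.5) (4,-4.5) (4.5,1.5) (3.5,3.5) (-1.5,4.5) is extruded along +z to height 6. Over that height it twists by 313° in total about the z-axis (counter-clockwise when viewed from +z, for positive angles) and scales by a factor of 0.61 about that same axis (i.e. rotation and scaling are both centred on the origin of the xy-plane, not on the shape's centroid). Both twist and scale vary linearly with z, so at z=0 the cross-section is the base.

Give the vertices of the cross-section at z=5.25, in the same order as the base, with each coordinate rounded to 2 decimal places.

Cross-section at z=5.25: (1.16,2.39) (-1.03,0.59) (-2.78,-2.83) (1.19,-2.89) (2.46,-2.14) (2.89,1.19)

t = z/height = 5.25/6 = 0.875
s = 1 + (scale-1)·z/height = 1 + (0.61-1)·5.25/6 = 0.658750
θ = twist·z/height = 313°·5.25/6 = 273.8750° = 4.780020 rad
cos θ = 0.067580, sin θ = -0.997714 (intermediates below are computed at full precision and shown rounded to 5 d.p.)
v1: (-3.5,2) → rotate → (1.75890,3.62716) → ×s → (1.15867,2.38939) → (1.16,2.39)
v2: (-1,-1.5) → rotate → (-1.56415,0.89634) → ×s → (-1.03038,0.59047) → (-1.03,0.59)
v3: (4,-4.5) → rotate → (-4.21939,-4.29497) → ×s → (-2.77952,-2.82931) → (-2.78,-2.83)
v4: (4.5,1.5) → rotate → (1.80068,-4.38834) → ×s → (1.18620,-2.89082) → (1.19,-2.89)
v5: (3.5,3.5) → rotate → (3.72853,-3.25547) → ×s → (2.45617,-2.14454) → (2.46,-2.14)
v6: (-1.5,4.5) → rotate → (4.38834,1.80068) → ×s → (2.89082,1.18620) → (2.89,1.19)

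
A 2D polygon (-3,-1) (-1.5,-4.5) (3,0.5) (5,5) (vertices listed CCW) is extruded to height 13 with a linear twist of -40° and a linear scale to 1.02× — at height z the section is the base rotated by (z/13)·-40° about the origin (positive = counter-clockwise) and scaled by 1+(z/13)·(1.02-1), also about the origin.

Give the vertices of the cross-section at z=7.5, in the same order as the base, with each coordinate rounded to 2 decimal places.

t = z/height = 7.5/13 = 0.576923
s = 1 + (scale-1)·z/height = 1 + (1.02-1)·7.5/13 = 1.011538
θ = twist·z/height = -40°·7.5/13 = -23.0769° = -0.402768 rad
cos θ = 0.919979, sin θ = -0.391967 (intermediates below are computed at full precision and shown rounded to 5 d.p.)
v1: (-3,-1) → rotate → (-3.15190,0.25592) → ×s → (-3.18827,0.25887) → (-3.19,0.26)
v2: (-1.5,-4.5) → rotate → (-3.14382,-3.55196) → ×s → (-3.18009,-3.59294) → (-3.18,-3.59)
v3: (3,0.5) → rotate → (2.95592,-0.71591) → ×s → (2.99003,-0.72417) → (2.99,-0.72)
v4: (5,5) → rotate → (6.55973,2.64006) → ×s → (6.63542,2.67053) → (6.64,2.67)

Cross-section at z=7.5: (-3.19,0.26) (-3.18,-3.59) (2.99,-0.72) (6.64,2.67)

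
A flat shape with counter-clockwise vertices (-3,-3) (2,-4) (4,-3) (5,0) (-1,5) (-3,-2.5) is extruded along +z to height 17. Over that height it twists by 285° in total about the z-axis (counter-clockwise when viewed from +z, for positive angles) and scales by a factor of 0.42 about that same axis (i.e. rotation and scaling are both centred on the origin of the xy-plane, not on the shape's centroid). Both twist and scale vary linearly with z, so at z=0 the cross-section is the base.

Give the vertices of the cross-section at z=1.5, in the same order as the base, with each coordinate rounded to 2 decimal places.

Cross-section at z=1.5: (-1.37,-3.79) (3.33,-2.63) (4.65,-0.96) (4.29,2.02) (-2.87,3.89) (-1.57,-3.36)

t = z/height = 1.5/17 = 0.0882353
s = 1 + (scale-1)·z/height = 1 + (0.42-1)·1.5/17 = 0.948824
θ = twist·z/height = 285°·1.5/17 = 25.1471° = 0.438899 rad
cos θ = 0.905220, sin θ = 0.424943 (intermediates below are computed at full precision and shown rounded to 5 d.p.)
v1: (-3,-3) → rotate → (-1.44083,-3.99049) → ×s → (-1.36709,-3.78627) → (-1.37,-3.79)
v2: (2,-4) → rotate → (3.51021,-2.77099) → ×s → (3.33057,-2.62918) → (3.33,-2.63)
v3: (4,-3) → rotate → (4.89571,-1.01589) → ×s → (4.64516,-0.96390) → (4.65,-0.96)
v4: (5,0) → rotate → (4.52610,2.12472) → ×s → (4.29447,2.01598) → (4.29,2.02)
v5: (-1,5) → rotate → (-3.02994,4.10116) → ×s → (-2.87487,3.89127) → (-2.87,3.89)
v6: (-3,-2.5) → rotate → (-1.65330,-3.53788) → ×s → (-1.56869,-3.35682) → (-1.57,-3.36)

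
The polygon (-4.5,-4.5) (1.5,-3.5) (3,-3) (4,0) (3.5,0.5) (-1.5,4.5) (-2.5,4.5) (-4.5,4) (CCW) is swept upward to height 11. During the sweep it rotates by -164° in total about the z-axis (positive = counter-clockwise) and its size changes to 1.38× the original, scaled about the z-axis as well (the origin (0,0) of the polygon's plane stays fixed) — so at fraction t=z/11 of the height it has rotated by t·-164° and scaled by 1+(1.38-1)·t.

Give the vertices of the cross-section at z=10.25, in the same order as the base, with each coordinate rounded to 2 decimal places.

Cross-section at z=10.25: (2.64,8.20) (-3.97,3.29) (-5.47,1.76) (-4.82,-2.47) (-3.91,-2.77) (4.59,-4.49) (5.79,-3.87) (7.89,-2.03)

t = z/height = 10.25/11 = 0.931818
s = 1 + (scale-1)·z/height = 1 + (1.38-1)·10.25/11 = 1.354091
θ = twist·z/height = -164°·10.25/11 = -152.8182° = -2.667180 rad
cos θ = -0.889561, sin θ = -0.456816 (intermediates below are computed at full precision and shown rounded to 5 d.p.)
v1: (-4.5,-4.5) → rotate → (1.94736,6.05870) → ×s → (2.63690,8.20403) → (2.64,8.20)
v2: (1.5,-3.5) → rotate → (-2.93320,2.42824) → ×s → (-3.97182,3.28806) → (-3.97,3.29)
v3: (3,-3) → rotate → (-4.03913,1.29824) → ×s → (-5.46935,1.75793) → (-5.47,1.76)
v4: (4,0) → rotate → (-3.55825,-1.82726) → ×s → (-4.81819,-2.47428) → (-4.82,-2.47)
v5: (3.5,0.5) → rotate → (-2.88506,-2.04364) → ×s → (-3.90663,-2.76727) → (-3.91,-2.77)
v6: (-1.5,4.5) → rotate → (3.39001,-3.31780) → ×s → (4.59039,-4.49261) → (4.59,-4.49)
v7: (-2.5,4.5) → rotate → (4.27957,-2.86099) → ×s → (5.79493,-3.87404) → (5.79,-3.87)
v8: (-4.5,4) → rotate → (5.83029,-1.50258) → ×s → (7.89474,-2.03462) → (7.89,-2.03)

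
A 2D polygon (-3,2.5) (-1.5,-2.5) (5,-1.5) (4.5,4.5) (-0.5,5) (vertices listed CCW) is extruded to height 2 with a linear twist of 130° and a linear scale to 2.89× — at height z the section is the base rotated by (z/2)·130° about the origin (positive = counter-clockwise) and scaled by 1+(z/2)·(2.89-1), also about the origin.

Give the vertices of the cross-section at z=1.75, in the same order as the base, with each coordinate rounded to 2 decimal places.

t = z/height = 1.75/2 = 0.875
s = 1 + (scale-1)·z/height = 1 + (2.89-1)·1.75/2 = 2.653750
θ = twist·z/height = 130°·1.75/2 = 113.7500° = 1.985312 rad
cos θ = -0.402747, sin θ = 0.915311 (intermediates below are computed at full precision and shown rounded to 5 d.p.)
v1: (-3,2.5) → rotate → (-1.08004,-3.75280) → ×s → (-2.86615,-9.95900) → (-2.87,-9.96)
v2: (-1.5,-2.5) → rotate → (2.89240,-0.36610) → ×s → (7.67570,-0.97154) → (7.68,-0.97)
v3: (5,-1.5) → rotate → (-0.64077,5.18068) → ×s → (-1.70043,13.74822) → (-1.70,13.75)
v4: (4.5,4.5) → rotate → (-5.93126,2.30654) → ×s → (-15.74009,6.12098) → (-15.74,6.12)
v5: (-0.5,5) → rotate → (-4.37518,-2.47139) → ×s → (-11.61064,-6.55845) → (-11.61,-6.56)

Cross-section at z=1.75: (-2.87,-9.96) (7.68,-0.97) (-1.70,13.75) (-15.74,6.12) (-11.61,-6.56)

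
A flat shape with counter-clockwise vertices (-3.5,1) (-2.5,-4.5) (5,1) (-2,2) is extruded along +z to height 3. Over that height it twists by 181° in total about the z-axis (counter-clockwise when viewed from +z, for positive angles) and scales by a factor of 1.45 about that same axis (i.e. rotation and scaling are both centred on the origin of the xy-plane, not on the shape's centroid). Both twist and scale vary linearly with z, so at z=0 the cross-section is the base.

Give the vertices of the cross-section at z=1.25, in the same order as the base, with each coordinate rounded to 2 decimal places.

Cross-section at z=1.25: (-2.20,-3.72) (4.42,-4.22) (0.35,6.05) (-2.90,-1.70)

t = z/height = 1.25/3 = 0.416667
s = 1 + (scale-1)·z/height = 1 + (1.45-1)·1.25/3 = 1.187500
θ = twist·z/height = 181°·1.25/3 = 75.4167° = 1.316269 rad
cos θ = 0.251788, sin θ = 0.967782 (intermediates below are computed at full precision and shown rounded to 5 d.p.)
v1: (-3.5,1) → rotate → (-1.84904,-3.13545) → ×s → (-2.19573,-3.72335) → (-2.20,-3.72)
v2: (-2.5,-4.5) → rotate → (3.72555,-3.55250) → ×s → (4.42409,-4.21860) → (4.42,-4.22)
v3: (5,1) → rotate → (0.29116,5.09070) → ×s → (0.34575,6.04521) → (0.35,6.05)
v4: (-2,2) → rotate → (-2.43914,-1.43199) → ×s → (-2.89648,-1.70049) → (-2.90,-1.70)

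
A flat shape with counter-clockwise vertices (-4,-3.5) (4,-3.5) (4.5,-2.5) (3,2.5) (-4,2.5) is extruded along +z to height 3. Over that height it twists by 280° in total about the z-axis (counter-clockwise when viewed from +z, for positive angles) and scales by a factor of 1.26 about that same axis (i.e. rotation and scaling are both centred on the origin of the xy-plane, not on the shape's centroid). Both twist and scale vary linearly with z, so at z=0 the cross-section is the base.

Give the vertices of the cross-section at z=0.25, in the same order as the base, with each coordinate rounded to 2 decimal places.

t = z/height = 0.25/3 = 0.0833333
s = 1 + (scale-1)·z/height = 1 + (1.26-1)·0.25/3 = 1.021667
θ = twist·z/height = 280°·0.25/3 = 23.3333° = 0.407243 rad
cos θ = 0.918216, sin θ = 0.396080 (intermediates below are computed at full precision and shown rounded to 5 d.p.)
v1: (-4,-3.5) → rotate → (-2.28659,-4.79808) → ×s → (-2.33613,-4.90203) → (-2.34,-4.90)
v2: (4,-3.5) → rotate → (5.05914,-1.62944) → ×s → (5.16876,-1.66474) → (5.17,-1.66)
v3: (4.5,-2.5) → rotate → (5.12217,-0.51318) → ×s → (5.23315,-0.52430) → (5.23,-0.52)
v4: (3,2.5) → rotate → (1.76445,3.48378) → ×s → (1.80268,3.55926) → (1.80,3.56)
v5: (-4,2.5) → rotate → (-4.66306,0.71122) → ×s → (-4.76410,0.72663) → (-4.76,0.73)

Cross-section at z=0.25: (-2.34,-4.90) (5.17,-1.66) (5.23,-0.52) (1.80,3.56) (-4.76,0.73)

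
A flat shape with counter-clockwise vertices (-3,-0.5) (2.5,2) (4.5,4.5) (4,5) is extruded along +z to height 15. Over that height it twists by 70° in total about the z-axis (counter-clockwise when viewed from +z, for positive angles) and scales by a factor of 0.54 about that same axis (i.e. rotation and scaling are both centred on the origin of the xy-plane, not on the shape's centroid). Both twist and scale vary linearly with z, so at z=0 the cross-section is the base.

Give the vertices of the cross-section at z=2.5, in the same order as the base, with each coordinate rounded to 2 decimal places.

t = z/height = 2.5/15 = 0.166667
s = 1 + (scale-1)·z/height = 1 + (0.54-1)·2.5/15 = 0.923333
θ = twist·z/height = 70°·2.5/15 = 11.6667° = 0.203622 rad
cos θ = 0.979341, sin θ = 0.202218 (intermediates below are computed at full precision and shown rounded to 5 d.p.)
v1: (-3,-0.5) → rotate → (-2.83691,-1.09632) → ×s → (-2.61942,-1.01227) → (-2.62,-1.01)
v2: (2.5,2) → rotate → (2.04392,2.46423) → ×s → (1.88722,2.27530) → (1.89,2.28)
v3: (4.5,4.5) → rotate → (3.49705,5.31701) → ×s → (3.22895,4.90937) → (3.23,4.91)
v4: (4,5) → rotate → (2.90627,5.70557) → ×s → (2.68346,5.26815) → (2.68,5.27)

Cross-section at z=2.5: (-2.62,-1.01) (1.89,2.28) (3.23,4.91) (2.68,5.27)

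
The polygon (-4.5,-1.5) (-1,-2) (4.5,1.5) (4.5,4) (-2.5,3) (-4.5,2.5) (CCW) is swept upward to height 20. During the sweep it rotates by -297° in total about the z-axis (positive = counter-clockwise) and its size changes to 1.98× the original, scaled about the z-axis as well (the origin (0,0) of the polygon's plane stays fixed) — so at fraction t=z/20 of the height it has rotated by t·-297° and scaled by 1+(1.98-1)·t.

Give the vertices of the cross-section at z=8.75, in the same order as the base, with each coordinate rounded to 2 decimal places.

Cross-section at z=8.75: (2.48,6.31) (-1.27,2.93) (-2.48,-6.31) (0.25,-8.60) (5.58,-0.01) (6.87,2.64)

t = z/height = 8.75/20 = 0.4375
s = 1 + (scale-1)·z/height = 1 + (1.98-1)·8.75/20 = 1.428750
θ = twist·z/height = -297°·8.75/20 = -129.9375° = -2.267837 rad
cos θ = -0.641952, sin θ = -0.766745 (intermediates below are computed at full precision and shown rounded to 5 d.p.)
v1: (-4.5,-1.5) → rotate → (1.73866,4.41328) → ×s → (2.48412,6.30547) → (2.48,6.31)
v2: (-1,-2) → rotate → (-0.89154,2.05065) → ×s → (-1.27379,2.92986) → (-1.27,2.93)
v3: (4.5,1.5) → rotate → (-1.73866,-4.41328) → ×s → (-2.48412,-6.30547) → (-2.48,-6.31)
v4: (4.5,4) → rotate → (0.17820,-6.01816) → ×s → (0.25460,-8.59845) → (0.25,-8.60)
v5: (-2.5,3) → rotate → (3.90511,-0.00899) → ×s → (5.57943,-0.01285) → (5.58,-0.01)
v6: (-4.5,2.5) → rotate → (4.80565,1.84547) → ×s → (6.86607,2.63672) → (6.87,2.64)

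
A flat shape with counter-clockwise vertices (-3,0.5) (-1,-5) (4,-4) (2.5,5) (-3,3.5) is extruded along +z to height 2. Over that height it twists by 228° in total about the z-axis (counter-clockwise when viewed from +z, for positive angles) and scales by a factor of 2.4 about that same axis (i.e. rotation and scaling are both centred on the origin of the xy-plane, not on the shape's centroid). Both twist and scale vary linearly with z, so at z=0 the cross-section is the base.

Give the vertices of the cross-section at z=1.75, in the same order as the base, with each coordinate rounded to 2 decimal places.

t = z/height = 1.75/2 = 0.875
s = 1 + (scale-1)·z/height = 1 + (2.4-1)·1.75/2 = 2.225000
θ = twist·z/height = 228°·1.75/2 = 199.5000° = 3.481932 rad
cos θ = -0.942641, sin θ = -0.333807 (intermediates below are computed at full precision and shown rounded to 5 d.p.)
v1: (-3,0.5) → rotate → (2.99483,0.53010) → ×s → (6.66349,1.17947) → (6.66,1.18)
v2: (-1,-5) → rotate → (-0.72639,5.04701) → ×s → (-1.61622,11.22961) → (-1.62,11.23)
v3: (4,-4) → rotate → (-5.10579,2.43534) → ×s → (-11.36039,5.41863) → (-11.36,5.42)
v4: (2.5,5) → rotate → (-0.68757,-5.54772) → ×s → (-1.52984,-12.34369) → (-1.53,-12.34)
v5: (-3,3.5) → rotate → (3.99625,-2.29782) → ×s → (8.89165,-5.11266) → (8.89,-5.11)

Cross-section at z=1.75: (6.66,1.18) (-1.62,11.23) (-11.36,5.42) (-1.53,-12.34) (8.89,-5.11)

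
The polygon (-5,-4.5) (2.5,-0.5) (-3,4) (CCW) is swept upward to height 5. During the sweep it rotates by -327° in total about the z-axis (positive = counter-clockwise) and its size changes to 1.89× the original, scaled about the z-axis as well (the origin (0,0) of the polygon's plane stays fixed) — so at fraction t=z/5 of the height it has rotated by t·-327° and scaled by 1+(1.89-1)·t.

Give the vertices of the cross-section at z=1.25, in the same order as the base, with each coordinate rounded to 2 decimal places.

Cross-section at z=1.25: (-6.32,5.26) (-0.17,-3.11) (4.31,4.33)

t = z/height = 1.25/5 = 0.25
s = 1 + (scale-1)·z/height = 1 + (1.89-1)·1.25/5 = 1.222500
θ = twist·z/height = -327°·1.25/5 = -81.7500° = -1.426807 rad
cos θ = 0.143493, sin θ = -0.989651 (intermediates below are computed at full precision and shown rounded to 5 d.p.)
v1: (-5,-4.5) → rotate → (-5.17089,4.30254) → ×s → (-6.32142,5.25986) → (-6.32,5.26)
v2: (2.5,-0.5) → rotate → (-0.13609,-2.54587) → ×s → (-0.16638,-3.11233) → (-0.17,-3.11)
v3: (-3,4) → rotate → (3.52813,3.54292) → ×s → (4.31314,4.33123) → (4.31,4.33)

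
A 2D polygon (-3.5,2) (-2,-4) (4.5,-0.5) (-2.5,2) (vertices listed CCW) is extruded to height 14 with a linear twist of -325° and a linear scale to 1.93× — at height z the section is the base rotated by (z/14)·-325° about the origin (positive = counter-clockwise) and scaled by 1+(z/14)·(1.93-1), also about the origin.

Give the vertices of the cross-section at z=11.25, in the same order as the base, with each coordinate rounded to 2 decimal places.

Cross-section at z=11.25: (-2.51,-6.58) (7.44,-2.38) (-0.34,7.90) (-2.78,-4.85)

t = z/height = 11.25/14 = 0.803571
s = 1 + (scale-1)·z/height = 1 + (1.93-1)·11.25/14 = 1.747321
θ = twist·z/height = -325°·11.25/14 = -261.1607° = -4.558114 rad
cos θ = -0.153663, sin θ = 0.988123 (intermediates below are computed at full precision and shown rounded to 5 d.p.)
v1: (-3.5,2) → rotate → (-1.43842,-3.76576) → ×s → (-2.51339,-6.57999) → (-2.51,-6.58)
v2: (-2,-4) → rotate → (4.25982,-1.36159) → ×s → (7.44327,-2.37914) → (7.44,-2.38)
v3: (4.5,-0.5) → rotate → (-0.19742,4.52339) → ×s → (-0.34496,7.90381) → (-0.34,7.90)
v4: (-2.5,2) → rotate → (-1.59209,-2.77763) → ×s → (-2.78189,-4.85342) → (-2.78,-4.85)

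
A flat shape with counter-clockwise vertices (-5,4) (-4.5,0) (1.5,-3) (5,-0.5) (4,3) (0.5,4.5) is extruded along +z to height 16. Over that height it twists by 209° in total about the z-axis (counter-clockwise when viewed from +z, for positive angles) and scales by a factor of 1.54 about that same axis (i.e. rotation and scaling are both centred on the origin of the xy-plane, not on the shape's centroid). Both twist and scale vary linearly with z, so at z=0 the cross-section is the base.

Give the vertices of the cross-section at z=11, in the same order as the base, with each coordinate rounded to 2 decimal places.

t = z/height = 11/16 = 0.6875
s = 1 + (scale-1)·z/height = 1 + (1.54-1)·11/16 = 1.371250
θ = twist·z/height = 209°·11/16 = 143.6875° = 2.507820 rad
cos θ = -0.805799, sin θ = 0.592189 (intermediates below are computed at full precision and shown rounded to 5 d.p.)
v1: (-5,4) → rotate → (1.66024,-6.18414) → ×s → (2.27660,-8.48000) → (2.28,-8.48)
v2: (-4.5,0) → rotate → (3.62610,-2.66485) → ×s → (4.97228,-3.65418) → (4.97,-3.65)
v3: (1.5,-3) → rotate → (0.56787,3.30568) → ×s → (0.77869,4.53291) → (0.78,4.53)
v4: (5,-0.5) → rotate → (-3.73290,3.36384) → ×s → (-5.11874,4.61267) → (-5.12,4.61)
v5: (4,3) → rotate → (-4.99976,-0.04864) → ×s → (-6.85593,-0.06670) → (-6.86,-0.07)
v6: (0.5,4.5) → rotate → (-3.06775,-3.33000) → ×s → (-4.20665,-4.56626) → (-4.21,-4.57)

Cross-section at z=11: (2.28,-8.48) (4.97,-3.65) (0.78,4.53) (-5.12,4.61) (-6.86,-0.07) (-4.21,-4.57)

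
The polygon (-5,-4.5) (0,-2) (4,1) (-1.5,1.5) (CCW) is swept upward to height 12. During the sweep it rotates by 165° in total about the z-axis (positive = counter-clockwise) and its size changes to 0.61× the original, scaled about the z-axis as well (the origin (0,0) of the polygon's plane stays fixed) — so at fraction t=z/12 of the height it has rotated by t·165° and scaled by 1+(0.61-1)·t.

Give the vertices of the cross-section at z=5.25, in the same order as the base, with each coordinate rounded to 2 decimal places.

t = z/height = 5.25/12 = 0.4375
s = 1 + (scale-1)·z/height = 1 + (0.61-1)·5.25/12 = 0.829375
θ = twist·z/height = 165°·5.25/12 = 72.1875° = 1.259910 rad
cos θ = 0.305903, sin θ = 0.952063 (intermediates below are computed at full precision and shown rounded to 5 d.p.)
v1: (-5,-4.5) → rotate → (2.75477,-6.13688) → ×s → (2.28473,-5.08977) → (2.28,-5.09)
v2: (0,-2) → rotate → (1.90413,-0.61181) → ×s → (1.57923,-0.50742) → (1.58,-0.51)
v3: (4,1) → rotate → (0.27155,4.11415) → ×s → (0.22522,3.41218) → (0.23,3.41)
v4: (-1.5,1.5) → rotate → (-1.88695,-0.96924) → ×s → (-1.56499,-0.80386) → (-1.56,-0.80)

Cross-section at z=5.25: (2.28,-5.09) (1.58,-0.51) (0.23,3.41) (-1.56,-0.80)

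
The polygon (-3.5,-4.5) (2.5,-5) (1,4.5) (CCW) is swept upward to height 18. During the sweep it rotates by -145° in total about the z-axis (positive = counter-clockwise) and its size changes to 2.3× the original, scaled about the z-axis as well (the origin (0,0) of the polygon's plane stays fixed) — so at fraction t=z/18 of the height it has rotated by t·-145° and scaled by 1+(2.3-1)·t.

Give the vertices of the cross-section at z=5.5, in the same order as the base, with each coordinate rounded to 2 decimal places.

Cross-section at z=5.5: (-7.89,-1.08) (-2.38,-7.44) (5.39,3.52)

t = z/height = 5.5/18 = 0.305556
s = 1 + (scale-1)·z/height = 1 + (2.3-1)·5.5/18 = 1.397222
θ = twist·z/height = -145°·5.5/18 = -44.3056° = -0.773278 rad
cos θ = 0.715625, sin θ = -0.698485 (intermediates below are computed at full precision and shown rounded to 5 d.p.)
v1: (-3.5,-4.5) → rotate → (-5.64787,-0.77562) → ×s → (-7.89133,-1.08371) → (-7.89,-1.08)
v2: (2.5,-5) → rotate → (-1.70336,-5.32434) → ×s → (-2.37997,-7.43928) → (-2.38,-7.44)
v3: (1,4.5) → rotate → (3.85881,2.52183) → ×s → (5.39161,3.52355) → (5.39,3.52)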